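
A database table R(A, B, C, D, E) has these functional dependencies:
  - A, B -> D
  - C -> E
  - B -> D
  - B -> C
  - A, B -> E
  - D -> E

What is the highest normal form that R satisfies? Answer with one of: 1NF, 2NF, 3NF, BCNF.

1NF

Candidate key: {A, B}. Prime attributes: {A, B}.
For C -> E we have {C}⁺ = {C, E}; {C} is not a superkey, so BCNF fails.
C -> E has non-prime {E} on the right and a non-superkey on the left, so 3NF fails.
Since {B} ⊂ {A, B} and {B}⁺ ⊇ {C, D, E} with {C, D, E} non-prime, there is a partial dependency; 2NF fails.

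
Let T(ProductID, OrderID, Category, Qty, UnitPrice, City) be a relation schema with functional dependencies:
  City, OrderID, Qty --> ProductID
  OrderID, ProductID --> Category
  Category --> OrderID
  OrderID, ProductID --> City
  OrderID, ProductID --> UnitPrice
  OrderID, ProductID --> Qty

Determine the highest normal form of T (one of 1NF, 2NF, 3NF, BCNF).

Candidate keys: {Category, City, Qty}, {Category, ProductID}, {City, OrderID, Qty}, {OrderID, ProductID}. Prime attributes: {Category, City, OrderID, ProductID, Qty}.
Category --> OrderID: {Category}⁺ = {Category, OrderID}, which is not all of the attributes, so the left side is not a superkey — BCNF is violated.
But every attribute on its right side ({OrderID}) is prime, and the same holds for every other non-superkey FD, so 3NF still holds.

3NF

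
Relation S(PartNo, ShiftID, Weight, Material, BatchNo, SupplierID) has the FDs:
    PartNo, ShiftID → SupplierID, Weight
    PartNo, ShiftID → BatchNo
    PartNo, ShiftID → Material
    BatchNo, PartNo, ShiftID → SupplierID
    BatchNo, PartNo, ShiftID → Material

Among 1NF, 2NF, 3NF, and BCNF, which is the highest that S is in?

BCNF

Candidate key: {PartNo, ShiftID}. Prime attributes: {PartNo, ShiftID}.
The left-hand side of every FD is a superkey, so BCNF is satisfied.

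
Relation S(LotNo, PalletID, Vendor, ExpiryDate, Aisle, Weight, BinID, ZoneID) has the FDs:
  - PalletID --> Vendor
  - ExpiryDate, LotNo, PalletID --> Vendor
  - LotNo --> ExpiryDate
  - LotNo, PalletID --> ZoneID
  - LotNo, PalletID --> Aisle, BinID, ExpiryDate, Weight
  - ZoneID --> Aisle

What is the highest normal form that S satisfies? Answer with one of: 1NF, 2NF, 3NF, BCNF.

Candidate key: {LotNo, PalletID}. Prime attributes: {LotNo, PalletID}.
PalletID --> Vendor breaks BCNF: {PalletID}⁺ = {PalletID, Vendor}, so {PalletID} is not a superkey.
PalletID --> Vendor determines the non-prime attribute {Vendor} from a non-superkey — 3NF is violated.
The proper key subset {LotNo} of {LotNo, PalletID} determines non-prime {ExpiryDate}, so the relation is not even in 2NF.

1NF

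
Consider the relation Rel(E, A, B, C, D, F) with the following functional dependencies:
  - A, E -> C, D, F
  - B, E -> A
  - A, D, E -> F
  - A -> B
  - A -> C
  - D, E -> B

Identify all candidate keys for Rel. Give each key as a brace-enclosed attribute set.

{A, E}, {B, E}, {D, E}

No FD produces {E}, so it must be in every candidate key.
{A, E}⁺ = {A, B, C, D, E, F} — all of the relation — so {A, E} is a candidate key.
{B, E}⁺ = {A, B, C, D, E, F} — all of the relation — so {B, E} is a candidate key.
{D, E}⁺ = {A, B, C, D, E, F} — all of the relation — so {D, E} is a candidate key.
These are minimal and exhaustive — every other superkey contains one of them.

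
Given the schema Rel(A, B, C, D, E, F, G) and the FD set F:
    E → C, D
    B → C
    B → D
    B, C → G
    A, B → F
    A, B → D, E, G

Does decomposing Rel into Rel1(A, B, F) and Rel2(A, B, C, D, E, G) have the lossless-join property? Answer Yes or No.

The shared attributes are {A, B} and {A, B}⁺ = {A, B, C, D, E, F, G}.
This includes all of Rel1, so the common attributes are a superkey of Rel1 — the join is lossless.

Yes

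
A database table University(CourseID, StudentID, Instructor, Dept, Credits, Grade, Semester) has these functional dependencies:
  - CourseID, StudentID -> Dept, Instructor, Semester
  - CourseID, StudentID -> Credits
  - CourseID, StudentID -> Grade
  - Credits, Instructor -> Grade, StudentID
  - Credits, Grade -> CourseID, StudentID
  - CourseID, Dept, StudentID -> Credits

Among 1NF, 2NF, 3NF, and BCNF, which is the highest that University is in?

BCNF

Candidate keys: {CourseID, StudentID}, {Credits, Grade}, {Credits, Instructor}. Prime attributes: {CourseID, Credits, Grade, Instructor, StudentID}.
Each dependency's left side is a superkey — BCNF holds.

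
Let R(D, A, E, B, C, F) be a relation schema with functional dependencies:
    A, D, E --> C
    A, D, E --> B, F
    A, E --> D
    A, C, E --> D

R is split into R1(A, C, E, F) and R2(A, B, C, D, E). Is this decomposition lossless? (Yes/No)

R1 ∩ R2 = {A, C, E}; its closure under F is {A, B, C, D, E, F}.
R1 is contained in that closure, so R1 ∩ R2 --> R1 holds and the join is lossless.

Yes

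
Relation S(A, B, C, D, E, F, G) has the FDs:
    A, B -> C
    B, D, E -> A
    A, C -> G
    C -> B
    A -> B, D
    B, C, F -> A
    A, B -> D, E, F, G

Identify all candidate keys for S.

{A}, {B, D, E}, {C, D, E}, {C, F}

{A} is a candidate key since {A}⁺ = {A, B, C, D, E, F, G} covers every attribute.
{C, F} is a candidate key since {C, F}⁺ = {A, B, C, D, E, F, G} covers every attribute.
{B, D, E} is a candidate key since {B, D, E}⁺ = {A, B, C, D, E, F, G} covers every attribute.
{C, D, E} is a candidate key since {C, D, E}⁺ = {A, B, C, D, E, F, G} covers every attribute.
No proper subset of any of these is a key, and no other minimal superkey exists.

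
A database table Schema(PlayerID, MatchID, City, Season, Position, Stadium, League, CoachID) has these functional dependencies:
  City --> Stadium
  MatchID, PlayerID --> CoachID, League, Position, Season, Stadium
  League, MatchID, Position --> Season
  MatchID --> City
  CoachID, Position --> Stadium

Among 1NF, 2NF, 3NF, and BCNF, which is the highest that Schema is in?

1NF

Candidate key: {MatchID, PlayerID}. Prime attributes: {MatchID, PlayerID}.
City --> Stadium: {City}⁺ = {City, Stadium}, which is not all of the attributes, so the left side is not a superkey — BCNF is violated.
City --> Stadium has non-prime {Stadium} on the right and a non-superkey on the left, so 3NF fails.
The proper key subset {MatchID} of {MatchID, PlayerID} determines non-prime {City, Stadium}, so the relation is not even in 2NF.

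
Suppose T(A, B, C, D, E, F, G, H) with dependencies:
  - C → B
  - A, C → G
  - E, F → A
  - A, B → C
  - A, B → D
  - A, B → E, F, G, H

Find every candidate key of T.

{A, B}, {A, C}, {B, E, F}, {C, E, F}

Closure of {A, B} is {A, B, C, D, E, F, G, H}, the whole schema; {A, B} is a candidate key.
Closure of {A, C} is {A, B, C, D, E, F, G, H}, the whole schema; {A, C} is a candidate key.
Closure of {B, E, F} is {A, B, C, D, E, F, G, H}, the whole schema; {B, E, F} is a candidate key.
Closure of {C, E, F} is {A, B, C, D, E, F, G, H}, the whole schema; {C, E, F} is a candidate key.
No proper subset of any of these is a key, and no other minimal superkey exists.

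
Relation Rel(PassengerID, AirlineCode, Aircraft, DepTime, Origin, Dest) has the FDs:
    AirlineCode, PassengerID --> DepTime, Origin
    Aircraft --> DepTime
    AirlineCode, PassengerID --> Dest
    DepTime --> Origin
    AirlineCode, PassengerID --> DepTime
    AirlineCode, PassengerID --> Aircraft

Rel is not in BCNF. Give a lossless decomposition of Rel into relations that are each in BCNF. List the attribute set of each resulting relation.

Candidate key of the original relation: {AirlineCode, PassengerID}.
Within {Aircraft, AirlineCode, DepTime, Dest, Origin, PassengerID}: {Aircraft}⁺ ∩ {Aircraft, AirlineCode, DepTime, Dest, Origin, PassengerID} = {Aircraft, DepTime, Origin}, not the whole set, so Aircraft --> DepTime, Origin violates BCNF; decompose into {Aircraft, DepTime, Origin} and {Aircraft, AirlineCode, Dest, PassengerID}.
Within {Aircraft, DepTime, Origin}: {DepTime}⁺ ∩ {Aircraft, DepTime, Origin} = {DepTime, Origin}, not the whole set, so DepTime --> Origin violates BCNF; decompose into {DepTime, Origin} and {Aircraft, DepTime}.
{DepTime, Origin}: every determinant is a superkey — BCNF.
{Aircraft, DepTime}: every determinant is a superkey — BCNF.
{Aircraft, AirlineCode, Dest, PassengerID}: every determinant is a superkey — BCNF.

{Aircraft, AirlineCode, Dest, PassengerID}; {Aircraft, DepTime}; {DepTime, Origin}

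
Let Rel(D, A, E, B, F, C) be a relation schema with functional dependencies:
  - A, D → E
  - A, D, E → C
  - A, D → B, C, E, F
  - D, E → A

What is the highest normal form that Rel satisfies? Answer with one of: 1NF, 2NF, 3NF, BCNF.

Candidate keys: {A, D}, {D, E}. Prime attributes: {A, D, E}.
Each dependency's left side is a superkey — BCNF holds.

BCNF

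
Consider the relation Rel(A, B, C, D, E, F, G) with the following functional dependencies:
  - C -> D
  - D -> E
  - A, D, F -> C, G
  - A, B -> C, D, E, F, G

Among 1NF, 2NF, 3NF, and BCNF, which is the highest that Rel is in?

2NF

Candidate key: {A, B}. Prime attributes: {A, B}.
For C -> D we have {C}⁺ = {C, D, E}; {C} is not a superkey, so BCNF fails.
Because {D} is non-prime and the left side of C -> D is not a superkey, the relation is not in 3NF.
No proper subset of a key has a non-prime attribute in its closure, so there is no partial dependency; 2NF holds.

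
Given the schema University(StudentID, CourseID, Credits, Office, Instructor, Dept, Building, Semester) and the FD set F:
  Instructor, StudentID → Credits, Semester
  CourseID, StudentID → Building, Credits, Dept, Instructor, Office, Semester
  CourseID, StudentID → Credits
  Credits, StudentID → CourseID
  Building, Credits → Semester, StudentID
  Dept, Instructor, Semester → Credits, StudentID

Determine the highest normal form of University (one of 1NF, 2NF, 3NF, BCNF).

BCNF

Candidate keys: {Building, Credits}, {CourseID, StudentID}, {Credits, StudentID}, {Dept, Instructor, Semester}, {Instructor, StudentID}. Prime attributes: {Building, CourseID, Credits, Dept, Instructor, Semester, StudentID}.
Every FD has a superkey on the left, so the relation is in BCNF.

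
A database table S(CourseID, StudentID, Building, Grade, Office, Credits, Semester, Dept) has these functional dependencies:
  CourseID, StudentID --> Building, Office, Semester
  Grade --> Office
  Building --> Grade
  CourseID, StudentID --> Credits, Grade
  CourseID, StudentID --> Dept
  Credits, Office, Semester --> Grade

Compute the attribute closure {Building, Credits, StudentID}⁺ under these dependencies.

Start with {Building, Credits, StudentID}.
Building --> Grade applies; add {Grade} → now {Building, Credits, Grade, StudentID}.
Grade --> Office applies; add {Office} → now {Building, Credits, Grade, Office, StudentID}.
No further FD applies.

{Building, Credits, Grade, Office, StudentID}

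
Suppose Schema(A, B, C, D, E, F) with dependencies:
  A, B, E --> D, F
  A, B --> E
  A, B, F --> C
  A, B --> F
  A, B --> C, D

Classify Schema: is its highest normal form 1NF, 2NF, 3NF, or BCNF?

BCNF

Candidate key: {A, B}. Prime attributes: {A, B}.
Each dependency's left side is a superkey — BCNF holds.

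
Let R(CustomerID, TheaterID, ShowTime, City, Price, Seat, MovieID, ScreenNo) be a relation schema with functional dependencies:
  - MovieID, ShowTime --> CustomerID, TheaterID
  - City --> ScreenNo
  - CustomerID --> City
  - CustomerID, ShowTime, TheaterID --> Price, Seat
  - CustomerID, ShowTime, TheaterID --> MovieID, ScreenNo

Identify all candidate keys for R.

{CustomerID, ShowTime, TheaterID}, {MovieID, ShowTime}

Attributes never on any right-hand side: {ShowTime} — every candidate key must contain it.
{MovieID, ShowTime} is a candidate key since {MovieID, ShowTime}⁺ = {City, CustomerID, MovieID, Price, ScreenNo, Seat, ShowTime, TheaterID} covers every attribute.
{CustomerID, ShowTime, TheaterID} is a candidate key since {CustomerID, ShowTime, TheaterID}⁺ = {City, CustomerID, MovieID, Price, ScreenNo, Seat, ShowTime, TheaterID} covers every attribute.
Any other superkey properly contains one of these, so there are no further candidate keys.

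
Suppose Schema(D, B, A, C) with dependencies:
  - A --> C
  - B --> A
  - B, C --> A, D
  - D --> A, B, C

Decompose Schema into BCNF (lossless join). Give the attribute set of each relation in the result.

{A, B, D}; {A, C}

Candidate keys of the original relation: {B}, {D}.
{A, B, C, D}: {A} determines {A, C} here but is not a superkey — split on A --> C, giving {A, C} and {A, B, D}.
{A, C} has no BCNF violation.
{A, B, D} has no BCNF violation.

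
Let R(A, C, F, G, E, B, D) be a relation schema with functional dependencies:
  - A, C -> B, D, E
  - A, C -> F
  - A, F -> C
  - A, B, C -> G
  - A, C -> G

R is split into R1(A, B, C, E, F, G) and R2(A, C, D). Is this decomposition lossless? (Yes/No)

The shared attributes are {A, C} and {A, C}⁺ = {A, B, C, D, E, F, G}.
R1 is contained in that closure, so R1 ∩ R2 -> R1 holds and the join is lossless.

Yes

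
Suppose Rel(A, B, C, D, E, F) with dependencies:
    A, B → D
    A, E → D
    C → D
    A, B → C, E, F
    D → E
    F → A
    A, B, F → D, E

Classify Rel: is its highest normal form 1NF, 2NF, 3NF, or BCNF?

Candidate keys: {A, B}, {B, F}. Prime attributes: {A, B, F}.
For A, E → D we have {A, E}⁺ = {A, D, E}; {A, E} is not a superkey, so BCNF fails.
A, E → D determines the non-prime attribute {D} from a non-superkey — 3NF is violated.
No non-prime attribute depends on a proper subset of any candidate key, so 2NF holds.

2NF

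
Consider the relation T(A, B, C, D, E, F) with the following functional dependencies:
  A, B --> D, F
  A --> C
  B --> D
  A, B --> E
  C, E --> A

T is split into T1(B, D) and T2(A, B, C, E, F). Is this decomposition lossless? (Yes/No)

Yes

Common attributes: {B}; their closure is {B, D}.
T1 is contained in that closure, so T1 ∩ T2 --> T1 holds and the join is lossless.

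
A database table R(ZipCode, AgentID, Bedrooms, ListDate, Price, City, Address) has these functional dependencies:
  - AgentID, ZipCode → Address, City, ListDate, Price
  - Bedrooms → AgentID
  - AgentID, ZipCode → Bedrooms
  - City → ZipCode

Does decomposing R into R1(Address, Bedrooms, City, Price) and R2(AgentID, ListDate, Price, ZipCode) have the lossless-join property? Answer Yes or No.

Common attributes: {Price}; their closure is {Price}.
The closure covers neither R1 nor R2 entirely; the join is not lossless.

No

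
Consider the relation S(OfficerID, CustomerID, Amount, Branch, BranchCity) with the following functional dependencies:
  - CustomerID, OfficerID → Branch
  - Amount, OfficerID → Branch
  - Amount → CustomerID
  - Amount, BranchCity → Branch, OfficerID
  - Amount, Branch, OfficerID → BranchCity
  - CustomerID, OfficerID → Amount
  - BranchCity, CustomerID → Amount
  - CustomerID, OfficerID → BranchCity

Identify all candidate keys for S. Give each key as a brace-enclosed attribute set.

{Amount, BranchCity}, {Amount, OfficerID}, {BranchCity, CustomerID}, {CustomerID, OfficerID}

Closure of {Amount, BranchCity} is {Amount, Branch, BranchCity, CustomerID, OfficerID}, the whole schema; {Amount, BranchCity} is a candidate key.
Closure of {Amount, OfficerID} is {Amount, Branch, BranchCity, CustomerID, OfficerID}, the whole schema; {Amount, OfficerID} is a candidate key.
Closure of {BranchCity, CustomerID} is {Amount, Branch, BranchCity, CustomerID, OfficerID}, the whole schema; {BranchCity, CustomerID} is a candidate key.
Closure of {CustomerID, OfficerID} is {Amount, Branch, BranchCity, CustomerID, OfficerID}, the whole schema; {CustomerID, OfficerID} is a candidate key.
Any other superkey properly contains one of these, so there are no further candidate keys.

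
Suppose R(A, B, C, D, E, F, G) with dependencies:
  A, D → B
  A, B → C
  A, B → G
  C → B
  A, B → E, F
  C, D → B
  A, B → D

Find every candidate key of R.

{A} never appears on the right of any FD, so every key must include it.
{A, B}⁺ = {A, B, C, D, E, F, G} — all of the relation — so {A, B} is a candidate key.
{A, C}⁺ = {A, B, C, D, E, F, G} — all of the relation — so {A, C} is a candidate key.
{A, D}⁺ = {A, B, C, D, E, F, G} — all of the relation — so {A, D} is a candidate key.
Any other superkey properly contains one of these, so there are no further candidate keys.

{A, B}, {A, C}, {A, D}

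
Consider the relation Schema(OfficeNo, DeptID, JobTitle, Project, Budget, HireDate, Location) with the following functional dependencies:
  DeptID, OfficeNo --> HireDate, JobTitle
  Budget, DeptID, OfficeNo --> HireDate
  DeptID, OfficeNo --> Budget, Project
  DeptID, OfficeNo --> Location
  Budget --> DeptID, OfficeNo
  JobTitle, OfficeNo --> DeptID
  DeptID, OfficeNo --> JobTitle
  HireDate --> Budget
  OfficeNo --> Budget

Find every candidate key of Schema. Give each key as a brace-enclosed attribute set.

{Budget}⁺ = {Budget, DeptID, HireDate, JobTitle, Location, OfficeNo, Project} — all of the relation — so {Budget} is a candidate key.
{HireDate}⁺ = {Budget, DeptID, HireDate, JobTitle, Location, OfficeNo, Project} — all of the relation — so {HireDate} is a candidate key.
{OfficeNo}⁺ = {Budget, DeptID, HireDate, JobTitle, Location, OfficeNo, Project} — all of the relation — so {OfficeNo} is a candidate key.
These are minimal and exhaustive — every other superkey contains one of them.

{Budget}, {HireDate}, {OfficeNo}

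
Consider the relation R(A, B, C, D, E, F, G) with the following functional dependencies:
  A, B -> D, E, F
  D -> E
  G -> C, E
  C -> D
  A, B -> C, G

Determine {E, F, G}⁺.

{C, D, E, F, G}

Start with {E, F, G}.
G -> C, E applies; add {C} → now {C, E, F, G}.
C -> D applies; add {D} → now {C, D, E, F, G}.
No further FD applies.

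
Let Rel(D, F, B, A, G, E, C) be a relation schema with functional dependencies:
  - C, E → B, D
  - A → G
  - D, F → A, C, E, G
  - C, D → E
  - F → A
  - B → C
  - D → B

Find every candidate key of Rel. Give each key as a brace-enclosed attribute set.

No FD produces {F}, so it must be in every candidate key.
Closure of {D, F} is {A, B, C, D, E, F, G}, the whole schema; {D, F} is a candidate key.
Closure of {B, E, F} is {A, B, C, D, E, F, G}, the whole schema; {B, E, F} is a candidate key.
Closure of {C, E, F} is {A, B, C, D, E, F, G}, the whole schema; {C, E, F} is a candidate key.
No proper subset of any of these is a key, and no other minimal superkey exists.

{B, E, F}, {C, E, F}, {D, F}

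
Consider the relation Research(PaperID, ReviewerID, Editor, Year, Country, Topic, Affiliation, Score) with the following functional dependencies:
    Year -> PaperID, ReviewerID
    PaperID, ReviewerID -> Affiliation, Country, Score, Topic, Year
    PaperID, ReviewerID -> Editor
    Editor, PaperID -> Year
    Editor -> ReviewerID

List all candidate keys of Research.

Closure of {Year} is {Affiliation, Country, Editor, PaperID, ReviewerID, Score, Topic, Year}, the whole schema; {Year} is a candidate key.
Closure of {Editor, PaperID} is {Affiliation, Country, Editor, PaperID, ReviewerID, Score, Topic, Year}, the whole schema; {Editor, PaperID} is a candidate key.
Closure of {PaperID, ReviewerID} is {Affiliation, Country, Editor, PaperID, ReviewerID, Score, Topic, Year}, the whole schema; {PaperID, ReviewerID} is a candidate key.
No proper subset of any of these is a key, and no other minimal superkey exists.

{Editor, PaperID}, {PaperID, ReviewerID}, {Year}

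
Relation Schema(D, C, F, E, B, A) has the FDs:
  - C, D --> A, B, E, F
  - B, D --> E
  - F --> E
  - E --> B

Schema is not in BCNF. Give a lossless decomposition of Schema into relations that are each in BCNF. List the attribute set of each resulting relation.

{A, C, D, F}; {B, E}; {B, F}; {D, E}

Candidate key of the original relation: {C, D}.
Within {A, B, C, D, E, F}: {B, D}⁺ ∩ {A, B, C, D, E, F} = {B, D, E}, not the whole set, so B, D --> E violates BCNF; decompose into {B, D, E} and {A, B, C, D, F}.
Within {B, D, E}: {E}⁺ ∩ {B, D, E} = {B, E}, not the whole set, so E --> B violates BCNF; decompose into {B, E} and {D, E}.
{B, E}: every determinant is a superkey — BCNF.
{D, E}: every determinant is a superkey — BCNF.
Within {A, B, C, D, F}: {F}⁺ ∩ {A, B, C, D, F} = {B, F}, not the whole set, so F --> B violates BCNF; decompose into {B, F} and {A, C, D, F}.
{B, F}: every determinant is a superkey — BCNF.
{A, C, D, F}: every determinant is a superkey — BCNF.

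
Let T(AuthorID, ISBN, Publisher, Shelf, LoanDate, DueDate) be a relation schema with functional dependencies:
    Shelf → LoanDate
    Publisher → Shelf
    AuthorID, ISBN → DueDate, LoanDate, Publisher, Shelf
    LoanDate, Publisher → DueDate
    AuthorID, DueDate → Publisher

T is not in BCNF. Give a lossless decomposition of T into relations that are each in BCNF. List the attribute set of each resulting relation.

Candidate key of the original relation: {AuthorID, ISBN}.
{AuthorID, DueDate, ISBN, LoanDate, Publisher, Shelf}: {Shelf} determines {LoanDate, Shelf} here but is not a superkey — split on Shelf → LoanDate, giving {LoanDate, Shelf} and {AuthorID, DueDate, ISBN, Publisher, Shelf}.
{LoanDate, Shelf}: every determinant is a superkey — BCNF.
{AuthorID, DueDate, ISBN, Publisher, Shelf}: {Publisher} determines {DueDate, Publisher, Shelf} here but is not a superkey — split on Publisher → DueDate, Shelf, giving {DueDate, Publisher, Shelf} and {AuthorID, ISBN, Publisher}.
{DueDate, Publisher, Shelf}: every determinant is a superkey — BCNF.
{AuthorID, ISBN, Publisher}: every determinant is a superkey — BCNF.

{AuthorID, ISBN, Publisher}; {DueDate, Publisher, Shelf}; {LoanDate, Shelf}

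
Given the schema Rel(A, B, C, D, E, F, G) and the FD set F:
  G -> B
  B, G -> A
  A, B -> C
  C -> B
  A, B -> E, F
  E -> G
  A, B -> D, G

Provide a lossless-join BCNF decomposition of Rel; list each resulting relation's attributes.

Candidate keys of the original relation: {A, B}, {A, C}, {E}, {G}.
{A, B, C, D, E, F, G}: {C} determines {B, C} here but is not a superkey — split on C -> B, giving {B, C} and {A, C, D, E, F, G}.
{B, C} is in BCNF.
{A, C, D, E, F, G} is in BCNF.

{A, C, D, E, F, G}; {B, C}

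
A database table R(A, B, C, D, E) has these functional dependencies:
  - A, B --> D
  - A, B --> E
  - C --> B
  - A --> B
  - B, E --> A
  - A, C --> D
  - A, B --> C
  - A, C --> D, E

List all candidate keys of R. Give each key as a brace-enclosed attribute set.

{A}, {B, E}, {C, E}

{A} is a candidate key since {A}⁺ = {A, B, C, D, E} covers every attribute.
{B, E} is a candidate key since {B, E}⁺ = {A, B, C, D, E} covers every attribute.
{C, E} is a candidate key since {C, E}⁺ = {A, B, C, D, E} covers every attribute.
These are minimal and exhaustive — every other superkey contains one of them.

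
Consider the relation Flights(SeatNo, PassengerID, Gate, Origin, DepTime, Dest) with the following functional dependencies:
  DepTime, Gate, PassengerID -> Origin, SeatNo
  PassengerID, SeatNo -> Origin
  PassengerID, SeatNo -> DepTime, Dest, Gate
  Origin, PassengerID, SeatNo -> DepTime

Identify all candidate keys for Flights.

{DepTime, Gate, PassengerID}, {PassengerID, SeatNo}

Attributes never on any right-hand side: {PassengerID} — every candidate key must contain it.
Closure of {PassengerID, SeatNo} is {DepTime, Dest, Gate, Origin, PassengerID, SeatNo}, the whole schema; {PassengerID, SeatNo} is a candidate key.
Closure of {DepTime, Gate, PassengerID} is {DepTime, Dest, Gate, Origin, PassengerID, SeatNo}, the whole schema; {DepTime, Gate, PassengerID} is a candidate key.
No proper subset of any of these is a key, and no other minimal superkey exists.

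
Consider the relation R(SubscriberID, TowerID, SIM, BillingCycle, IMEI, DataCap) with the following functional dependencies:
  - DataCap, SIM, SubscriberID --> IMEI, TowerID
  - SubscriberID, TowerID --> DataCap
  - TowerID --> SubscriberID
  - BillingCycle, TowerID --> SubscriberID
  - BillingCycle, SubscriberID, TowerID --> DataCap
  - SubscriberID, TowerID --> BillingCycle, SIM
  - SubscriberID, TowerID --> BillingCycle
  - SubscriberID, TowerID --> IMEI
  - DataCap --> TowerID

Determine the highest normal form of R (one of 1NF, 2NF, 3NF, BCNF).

Candidate keys: {DataCap}, {TowerID}. Prime attributes: {DataCap, TowerID}.
Every FD has a superkey on the left, so the relation is in BCNF.

BCNF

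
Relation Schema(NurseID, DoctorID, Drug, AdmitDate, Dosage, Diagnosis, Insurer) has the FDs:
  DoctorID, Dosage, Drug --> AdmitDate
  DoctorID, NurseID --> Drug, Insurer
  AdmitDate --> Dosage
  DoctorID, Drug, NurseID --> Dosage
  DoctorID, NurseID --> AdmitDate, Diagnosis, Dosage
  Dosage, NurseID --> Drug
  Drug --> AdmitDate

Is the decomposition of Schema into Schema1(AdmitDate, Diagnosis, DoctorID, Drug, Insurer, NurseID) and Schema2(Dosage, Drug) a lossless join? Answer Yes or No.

Common attributes: {Drug}; their closure is {AdmitDate, Dosage, Drug}.
Schema2 is contained in that closure, so Schema1 ∩ Schema2 --> Schema2 holds and the join is lossless.

Yes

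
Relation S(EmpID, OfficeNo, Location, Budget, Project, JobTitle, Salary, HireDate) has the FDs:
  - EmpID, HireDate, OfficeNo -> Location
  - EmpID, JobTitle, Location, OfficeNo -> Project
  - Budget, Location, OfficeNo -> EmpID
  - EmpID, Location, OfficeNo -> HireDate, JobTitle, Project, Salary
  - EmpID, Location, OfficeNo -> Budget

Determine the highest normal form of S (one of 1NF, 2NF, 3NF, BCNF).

Candidate keys: {Budget, Location, OfficeNo}, {EmpID, HireDate, OfficeNo}, {EmpID, Location, OfficeNo}. Prime attributes: {Budget, EmpID, HireDate, Location, OfficeNo}.
Every FD has a superkey on the left, so the relation is in BCNF.

BCNF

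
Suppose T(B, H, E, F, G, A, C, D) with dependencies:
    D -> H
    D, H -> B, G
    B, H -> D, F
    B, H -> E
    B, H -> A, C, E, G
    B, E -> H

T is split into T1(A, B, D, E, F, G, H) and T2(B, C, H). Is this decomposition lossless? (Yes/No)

Yes

The shared attributes are {B, H} and {B, H}⁺ = {A, B, C, D, E, F, G, H}.
This includes all of T1, so the common attributes are a superkey of T1 — the join is lossless.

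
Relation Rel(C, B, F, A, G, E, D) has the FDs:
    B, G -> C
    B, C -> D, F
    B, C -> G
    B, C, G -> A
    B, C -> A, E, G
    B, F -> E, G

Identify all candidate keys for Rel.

No FD produces {B}, so it must be in every candidate key.
{B, C}⁺ = {A, B, C, D, E, F, G}, which is every attribute, so {B, C} is a candidate key.
{B, F}⁺ = {A, B, C, D, E, F, G}, which is every attribute, so {B, F} is a candidate key.
{B, G}⁺ = {A, B, C, D, E, F, G}, which is every attribute, so {B, G} is a candidate key.
No proper subset of any of these is a key, and no other minimal superkey exists.

{B, C}, {B, F}, {B, G}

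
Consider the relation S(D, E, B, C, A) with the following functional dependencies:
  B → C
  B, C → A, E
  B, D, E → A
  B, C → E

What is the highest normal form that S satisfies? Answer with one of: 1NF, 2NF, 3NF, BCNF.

1NF

Candidate key: {B, D}. Prime attributes: {B, D}.
B → C: {B}⁺ = {A, B, C, E}, which is not all of the attributes, so the left side is not a superkey — BCNF is violated.
B → C has non-prime {C} on the right and a non-superkey on the left, so 3NF fails.
{B} is a proper subset of the key {B, D}, and {B}⁺ contains the non-prime attributes {A, C, E} — a partial dependency, so 2NF is violated.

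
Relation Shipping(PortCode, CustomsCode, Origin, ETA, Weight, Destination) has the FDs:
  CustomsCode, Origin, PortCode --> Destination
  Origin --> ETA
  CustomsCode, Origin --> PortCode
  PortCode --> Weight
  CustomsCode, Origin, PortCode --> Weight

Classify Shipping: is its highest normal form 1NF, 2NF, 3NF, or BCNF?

Candidate key: {CustomsCode, Origin}. Prime attributes: {CustomsCode, Origin}.
Origin --> ETA breaks BCNF: {Origin}⁺ = {ETA, Origin}, so {Origin} is not a superkey.
Because {ETA} is non-prime and the left side of Origin --> ETA is not a superkey, the relation is not in 3NF.
{Origin} is a proper subset of the key {CustomsCode, Origin}, and {Origin}⁺ contains the non-prime attribute {ETA} — a partial dependency, so 2NF is violated.

1NF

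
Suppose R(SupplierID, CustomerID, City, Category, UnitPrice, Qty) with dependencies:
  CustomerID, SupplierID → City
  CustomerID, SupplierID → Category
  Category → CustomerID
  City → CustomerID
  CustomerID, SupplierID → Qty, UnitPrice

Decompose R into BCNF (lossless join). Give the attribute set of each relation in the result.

Candidate keys of the original relation: {Category, SupplierID}, {City, SupplierID}, {CustomerID, SupplierID}.
{Category, City, CustomerID, Qty, SupplierID, UnitPrice}: {Category} determines {Category, CustomerID} here but is not a superkey — split on Category → CustomerID, giving {Category, CustomerID} and {Category, City, Qty, SupplierID, UnitPrice}.
{Category, CustomerID} is in BCNF.
{Category, City, Qty, SupplierID, UnitPrice} is in BCNF.

{Category, City, Qty, SupplierID, UnitPrice}; {Category, CustomerID}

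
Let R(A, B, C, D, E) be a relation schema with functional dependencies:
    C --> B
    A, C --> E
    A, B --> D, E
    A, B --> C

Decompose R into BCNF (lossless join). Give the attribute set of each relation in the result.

Candidate keys of the original relation: {A, B}, {A, C}.
{A, B, C, D, E}: {C} determines {B, C} here but is not a superkey — split on C --> B, giving {B, C} and {A, C, D, E}.
{B, C}: every determinant is a superkey — BCNF.
{A, C, D, E}: every determinant is a superkey — BCNF.

{A, C, D, E}; {B, C}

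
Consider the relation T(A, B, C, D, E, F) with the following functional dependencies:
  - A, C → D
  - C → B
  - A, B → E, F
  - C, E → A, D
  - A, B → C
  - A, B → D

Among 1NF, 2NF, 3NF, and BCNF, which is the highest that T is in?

Candidate keys: {A, B}, {A, C}, {C, E}. Prime attributes: {A, B, C, E}.
C → B: {C}⁺ = {B, C}, which is not all of the attributes, so the left side is not a superkey — BCNF is violated.
But every attribute on its right side ({B}) is prime, and the same holds for every other non-superkey FD, so 3NF still holds.

3NF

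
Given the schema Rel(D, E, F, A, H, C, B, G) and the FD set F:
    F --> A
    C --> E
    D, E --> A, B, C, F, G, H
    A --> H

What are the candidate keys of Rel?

{C, D}, {D, E}

{D} never appears on the right of any FD, so every key must include it.
{C, D} is a candidate key since {C, D}⁺ = {A, B, C, D, E, F, G, H} covers every attribute.
{D, E} is a candidate key since {D, E}⁺ = {A, B, C, D, E, F, G, H} covers every attribute.
These are minimal and exhaustive — every other superkey contains one of them.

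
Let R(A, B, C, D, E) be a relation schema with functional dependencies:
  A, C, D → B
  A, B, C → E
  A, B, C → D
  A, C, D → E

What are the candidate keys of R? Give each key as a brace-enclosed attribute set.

{A, B, C}, {A, C, D}

No FD produces {A, C}, so they must be in every candidate key.
{A, B, C} is a candidate key since {A, B, C}⁺ = {A, B, C, D, E} covers every attribute.
{A, C, D} is a candidate key since {A, C, D}⁺ = {A, B, C, D, E} covers every attribute.
These are minimal and exhaustive — every other superkey contains one of them.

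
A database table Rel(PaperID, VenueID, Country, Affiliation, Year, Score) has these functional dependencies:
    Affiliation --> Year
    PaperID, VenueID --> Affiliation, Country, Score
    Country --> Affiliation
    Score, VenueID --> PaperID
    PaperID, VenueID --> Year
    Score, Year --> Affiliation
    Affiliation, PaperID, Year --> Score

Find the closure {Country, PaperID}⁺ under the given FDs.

{Affiliation, Country, PaperID, Score, Year}

Start with {Country, PaperID}.
Country --> Affiliation applies; add {Affiliation} → now {Affiliation, Country, PaperID}.
Affiliation --> Year applies; add {Year} → now {Affiliation, Country, PaperID, Year}.
Affiliation, PaperID, Year --> Score applies; add {Score} → now {Affiliation, Country, PaperID, Score, Year}.
No further FD applies.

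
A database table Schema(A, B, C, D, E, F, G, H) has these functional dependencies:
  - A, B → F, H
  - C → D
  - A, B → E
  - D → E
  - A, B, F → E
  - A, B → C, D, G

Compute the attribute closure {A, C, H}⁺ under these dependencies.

{A, C, D, E, H}

Start with {A, C, H}.
C → D applies; add {D} → now {A, C, D, H}.
D → E applies; add {E} → now {A, C, D, E, H}.
No further FD applies.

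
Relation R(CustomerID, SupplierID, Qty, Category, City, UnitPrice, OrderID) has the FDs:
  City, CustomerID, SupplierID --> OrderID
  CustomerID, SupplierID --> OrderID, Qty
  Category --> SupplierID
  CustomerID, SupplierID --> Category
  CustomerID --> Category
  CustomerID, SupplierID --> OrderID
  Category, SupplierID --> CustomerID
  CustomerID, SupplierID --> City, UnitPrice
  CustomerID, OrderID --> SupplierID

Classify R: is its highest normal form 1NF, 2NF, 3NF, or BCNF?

BCNF

Candidate keys: {Category}, {CustomerID}. Prime attributes: {Category, CustomerID}.
Every FD has a superkey on the left, so the relation is in BCNF.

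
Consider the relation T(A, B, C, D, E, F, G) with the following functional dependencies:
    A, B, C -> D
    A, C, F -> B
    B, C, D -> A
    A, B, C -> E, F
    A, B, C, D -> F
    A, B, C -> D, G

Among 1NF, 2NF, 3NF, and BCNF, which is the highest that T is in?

BCNF

Candidate keys: {A, B, C}, {A, C, F}, {B, C, D}. Prime attributes: {A, B, C, D, F}.
The left-hand side of every FD is a superkey, so BCNF is satisfied.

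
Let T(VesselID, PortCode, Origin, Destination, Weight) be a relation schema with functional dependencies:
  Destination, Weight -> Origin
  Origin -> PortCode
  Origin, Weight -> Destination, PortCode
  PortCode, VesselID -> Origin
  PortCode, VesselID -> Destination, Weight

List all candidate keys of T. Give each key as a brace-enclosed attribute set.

{Destination, VesselID, Weight}, {Origin, VesselID}, {PortCode, VesselID}

No FD produces {VesselID}, so it must be in every candidate key.
{Origin, VesselID}⁺ = {Destination, Origin, PortCode, VesselID, Weight} — all of the relation — so {Origin, VesselID} is a candidate key.
{PortCode, VesselID}⁺ = {Destination, Origin, PortCode, VesselID, Weight} — all of the relation — so {PortCode, VesselID} is a candidate key.
{Destination, VesselID, Weight}⁺ = {Destination, Origin, PortCode, VesselID, Weight} — all of the relation — so {Destination, VesselID, Weight} is a candidate key.
No proper subset of any of these is a key, and no other minimal superkey exists.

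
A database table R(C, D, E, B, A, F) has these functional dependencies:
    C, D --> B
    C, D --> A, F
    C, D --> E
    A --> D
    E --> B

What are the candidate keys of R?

No FD produces {C}, so it must be in every candidate key.
{A, C} is a candidate key since {A, C}⁺ = {A, B, C, D, E, F} covers every attribute.
{C, D} is a candidate key since {C, D}⁺ = {A, B, C, D, E, F} covers every attribute.
These are minimal and exhaustive — every other superkey contains one of them.

{A, C}, {C, D}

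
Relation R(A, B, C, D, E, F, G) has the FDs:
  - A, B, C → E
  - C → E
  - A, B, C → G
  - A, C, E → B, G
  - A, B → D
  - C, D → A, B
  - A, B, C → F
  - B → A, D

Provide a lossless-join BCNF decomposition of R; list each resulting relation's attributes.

{A, B, D}; {B, C, F, G}; {C, E}

Candidate keys of the original relation: {A, C}, {B, C}, {C, D}.
In {A, B, C, D, E, F, G}, {C} is not a superkey ({C}⁺ restricted to this set is {C, E}), so split on C → E into {C, E} and {A, B, C, D, F, G}.
{C, E}: every determinant is a superkey — BCNF.
In {A, B, C, D, F, G}, {A, B} is not a superkey ({A, B}⁺ restricted to this set is {A, B, D}), so split on A, B → D into {A, B, D} and {A, B, C, F, G}.
{A, B, D}: every determinant is a superkey — BCNF.
In {A, B, C, F, G}, {B} is not a superkey ({B}⁺ restricted to this set is {A, B}), so split on B → A into {A, B} and {B, C, F, G}.
{A, B}: every determinant is a superkey — BCNF.
{B, C, F, G}: every determinant is a superkey — BCNF.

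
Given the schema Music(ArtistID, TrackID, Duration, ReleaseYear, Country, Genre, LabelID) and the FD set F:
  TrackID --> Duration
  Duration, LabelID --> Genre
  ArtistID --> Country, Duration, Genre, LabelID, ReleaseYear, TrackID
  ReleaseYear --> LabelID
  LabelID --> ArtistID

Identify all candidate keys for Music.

Closure of {ArtistID} is {ArtistID, Country, Duration, Genre, LabelID, ReleaseYear, TrackID}, the whole schema; {ArtistID} is a candidate key.
Closure of {LabelID} is {ArtistID, Country, Duration, Genre, LabelID, ReleaseYear, TrackID}, the whole schema; {LabelID} is a candidate key.
Closure of {ReleaseYear} is {ArtistID, Country, Duration, Genre, LabelID, ReleaseYear, TrackID}, the whole schema; {ReleaseYear} is a candidate key.
Any other superkey properly contains one of these, so there are no further candidate keys.

{ArtistID}, {LabelID}, {ReleaseYear}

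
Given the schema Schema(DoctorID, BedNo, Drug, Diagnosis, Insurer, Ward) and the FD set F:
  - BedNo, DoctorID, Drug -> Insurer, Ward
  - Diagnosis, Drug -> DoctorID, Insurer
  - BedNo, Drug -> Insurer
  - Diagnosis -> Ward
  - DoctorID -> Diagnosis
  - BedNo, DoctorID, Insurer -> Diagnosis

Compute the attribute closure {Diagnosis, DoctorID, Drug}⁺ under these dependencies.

{Diagnosis, DoctorID, Drug, Insurer, Ward}

Start with {Diagnosis, DoctorID, Drug}.
Diagnosis, Drug -> DoctorID, Insurer applies; add {Insurer} → now {Diagnosis, DoctorID, Drug, Insurer}.
Diagnosis -> Ward applies; add {Ward} → now {Diagnosis, DoctorID, Drug, Insurer, Ward}.
No further FD applies.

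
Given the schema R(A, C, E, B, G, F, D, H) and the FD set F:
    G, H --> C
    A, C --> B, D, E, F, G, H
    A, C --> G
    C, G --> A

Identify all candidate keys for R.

{A, C}, {C, G}, {G, H}

{A, C} is a candidate key since {A, C}⁺ = {A, B, C, D, E, F, G, H} covers every attribute.
{C, G} is a candidate key since {C, G}⁺ = {A, B, C, D, E, F, G, H} covers every attribute.
{G, H} is a candidate key since {G, H}⁺ = {A, B, C, D, E, F, G, H} covers every attribute.
Any other superkey properly contains one of these, so there are no further candidate keys.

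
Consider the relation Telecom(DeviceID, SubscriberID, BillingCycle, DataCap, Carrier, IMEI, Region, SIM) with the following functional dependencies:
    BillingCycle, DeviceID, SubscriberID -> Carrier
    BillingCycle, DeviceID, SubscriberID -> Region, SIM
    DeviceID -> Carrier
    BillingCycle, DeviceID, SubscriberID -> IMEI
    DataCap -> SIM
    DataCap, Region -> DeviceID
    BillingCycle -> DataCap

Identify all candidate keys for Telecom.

{BillingCycle, DeviceID, SubscriberID}, {BillingCycle, Region, SubscriberID}

Attributes never on any right-hand side: {BillingCycle, SubscriberID} — every candidate key must contain all of them.
{BillingCycle, DeviceID, SubscriberID}⁺ = {BillingCycle, Carrier, DataCap, DeviceID, IMEI, Region, SIM, SubscriberID} — all of the relation — so {BillingCycle, DeviceID, SubscriberID} is a candidate key.
{BillingCycle, Region, SubscriberID}⁺ = {BillingCycle, Carrier, DataCap, DeviceID, IMEI, Region, SIM, SubscriberID} — all of the relation — so {BillingCycle, Region, SubscriberID} is a candidate key.
These are minimal and exhaustive — every other superkey contains one of them.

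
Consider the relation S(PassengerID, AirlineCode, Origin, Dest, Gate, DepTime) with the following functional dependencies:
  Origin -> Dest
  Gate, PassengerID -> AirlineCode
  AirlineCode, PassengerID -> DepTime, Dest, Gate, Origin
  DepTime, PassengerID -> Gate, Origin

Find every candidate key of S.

{AirlineCode, PassengerID}, {DepTime, PassengerID}, {Gate, PassengerID}

{PassengerID} never appears on the right of any FD, so every key must include it.
{AirlineCode, PassengerID}⁺ = {AirlineCode, DepTime, Dest, Gate, Origin, PassengerID} — all of the relation — so {AirlineCode, PassengerID} is a candidate key.
{DepTime, PassengerID}⁺ = {AirlineCode, DepTime, Dest, Gate, Origin, PassengerID} — all of the relation — so {DepTime, PassengerID} is a candidate key.
{Gate, PassengerID}⁺ = {AirlineCode, DepTime, Dest, Gate, Origin, PassengerID} — all of the relation — so {Gate, PassengerID} is a candidate key.
No proper subset of any of these is a key, and no other minimal superkey exists.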